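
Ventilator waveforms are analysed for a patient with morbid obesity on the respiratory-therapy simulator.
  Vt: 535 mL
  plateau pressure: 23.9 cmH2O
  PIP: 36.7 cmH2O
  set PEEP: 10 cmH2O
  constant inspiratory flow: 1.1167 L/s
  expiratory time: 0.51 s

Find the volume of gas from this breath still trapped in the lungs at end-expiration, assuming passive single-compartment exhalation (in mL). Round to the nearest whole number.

168

R = (PIP − Pplat)/V̇ = (36.7 − 23.9) / 1.1167 = 12.8/1.1167 = 11.462 cmH2O·s/L.
C = Vt/(Pplat − PEEP) = 535.0 / (23.9 − 10) = 535.0/13.9 = 38.489 mL/cmH2O.
τ = R × C = 11.462 × 0.03849 L/cmH2O = 0.4412 s.
Fraction remaining = e^(−Te/τ) = e^(−0.51/0.4412) = 0.3148.
Trapped volume = 535.0 × 0.3148 = 168.42 mL.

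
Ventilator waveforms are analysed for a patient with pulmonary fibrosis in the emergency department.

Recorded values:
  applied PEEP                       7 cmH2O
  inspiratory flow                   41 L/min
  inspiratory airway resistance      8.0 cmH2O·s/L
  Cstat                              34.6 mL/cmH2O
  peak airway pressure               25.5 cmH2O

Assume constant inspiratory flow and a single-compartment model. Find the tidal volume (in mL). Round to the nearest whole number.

451

Flow: 41 L/min ÷ 60 = 0.6833 L/s.
Equation of motion (constant flow): PIP = Vt/C + R·V̇ + PEEP.
Vt/C = PIP − R·V̇ − PEEP = 25.5 − 5.466 − 7 = 13.034 cmH2O.
Vt = C × 13.034 = 34.6 × 13.034 = 450.98 mL.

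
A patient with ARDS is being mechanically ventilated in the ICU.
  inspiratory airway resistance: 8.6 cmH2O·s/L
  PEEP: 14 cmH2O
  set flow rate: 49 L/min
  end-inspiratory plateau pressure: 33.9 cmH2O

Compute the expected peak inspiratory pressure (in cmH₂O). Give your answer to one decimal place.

Flow: 49 L/min ÷ 60 = 0.8167 L/s.
PIP = Pplat + Raw × flow = 33.9 + 8.6 × 0.8167 = 33.9 + 7.024 = 40.924 cmH2O.

40.9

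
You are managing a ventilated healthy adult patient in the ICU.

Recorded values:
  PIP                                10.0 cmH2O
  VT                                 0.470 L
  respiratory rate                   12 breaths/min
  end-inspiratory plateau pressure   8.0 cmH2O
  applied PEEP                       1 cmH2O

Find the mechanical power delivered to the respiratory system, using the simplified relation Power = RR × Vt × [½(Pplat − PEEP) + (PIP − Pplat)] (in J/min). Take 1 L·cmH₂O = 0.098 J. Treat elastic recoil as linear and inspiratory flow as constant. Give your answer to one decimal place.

Per-breath work = Vt × [½(Pplat−PEEP) + (PIP−Pplat)] = 0.470 × [0.5×7.0 + 2.0] = 0.470 × 5.5 = 2.585 L·cmH2O.
Power = 12 × 2.585 = 31.02 L·cmH2O/min.
× 0.098 J/(L·cmH2O) → 3.04 J/min.

3.0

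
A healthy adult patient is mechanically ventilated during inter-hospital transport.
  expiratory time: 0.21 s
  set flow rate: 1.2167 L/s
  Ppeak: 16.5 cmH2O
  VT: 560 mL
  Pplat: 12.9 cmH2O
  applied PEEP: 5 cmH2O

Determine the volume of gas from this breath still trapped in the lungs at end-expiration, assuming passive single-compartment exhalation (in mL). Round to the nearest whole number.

R = (PIP − Pplat)/V̇ = (16.5 − 12.9) / 1.2167 = 3.6/1.2167 = 2.959 cmH2O·s/L.
C = Vt/(Pplat − PEEP) = 560.0 / (12.9 − 5) = 560.0/7.9 = 70.886 mL/cmH2O.
τ = R × C = 2.959 × 0.07089 L/cmH2O = 0.2098 s.
Fraction remaining = e^(−Te/τ) = e^(−0.21/0.2098) = 0.3675.
Trapped volume = 560.0 × 0.3675 = 205.8 mL.

206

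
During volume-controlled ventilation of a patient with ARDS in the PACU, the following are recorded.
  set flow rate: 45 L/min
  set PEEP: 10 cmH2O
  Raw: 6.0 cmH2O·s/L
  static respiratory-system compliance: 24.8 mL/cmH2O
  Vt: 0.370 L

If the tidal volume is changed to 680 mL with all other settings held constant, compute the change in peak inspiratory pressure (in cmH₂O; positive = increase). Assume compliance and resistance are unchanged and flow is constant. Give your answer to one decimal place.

12.5

PIP = Vt/C + R·V̇ + PEEP (constant-flow equation of motion).
Only the elastic term changes: ΔPIP = ΔVt / C = (680 − 370) / 24.8 = 12.5 cmH2O.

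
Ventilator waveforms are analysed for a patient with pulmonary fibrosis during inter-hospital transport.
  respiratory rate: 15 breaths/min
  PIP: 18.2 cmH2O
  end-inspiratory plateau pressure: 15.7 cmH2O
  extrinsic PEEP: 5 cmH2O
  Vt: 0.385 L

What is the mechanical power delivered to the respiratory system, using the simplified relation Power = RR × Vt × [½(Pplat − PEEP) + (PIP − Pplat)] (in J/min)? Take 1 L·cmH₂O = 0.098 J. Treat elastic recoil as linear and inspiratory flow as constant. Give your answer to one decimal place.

4.4

Per-breath work = Vt × [½(Pplat−PEEP) + (PIP−Pplat)] = 0.385 × [0.5×10.7 + 2.5] = 0.385 × 7.85 = 3.022 L·cmH2O.
Power = 15 × 3.022 = 45.33 L·cmH2O/min.
× 0.098 J/(L·cmH2O) → 4.442 J/min.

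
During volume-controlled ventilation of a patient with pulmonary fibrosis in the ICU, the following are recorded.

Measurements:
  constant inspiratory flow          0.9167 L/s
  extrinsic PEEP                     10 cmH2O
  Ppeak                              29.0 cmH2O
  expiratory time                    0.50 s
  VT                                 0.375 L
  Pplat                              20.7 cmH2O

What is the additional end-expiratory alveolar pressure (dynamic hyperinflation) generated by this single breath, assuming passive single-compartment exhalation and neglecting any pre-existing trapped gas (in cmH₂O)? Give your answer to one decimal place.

2.2

R = (PIP − Pplat)/V̇ = (29.0 − 20.7) / 0.9167 = 8.3/0.9167 = 9.054 cmH2O·s/L.
C = Vt/(Pplat − PEEP) = 375.0 / (20.7 − 10) = 375.0/10.7 = 35.047 mL/cmH2O.
τ = R × C = 9.054 × 0.03505 L/cmH2O = 0.3173 s.
Fraction remaining = e^(−Te/τ) = e^(−0.50/0.3173) = 0.2068; trapped volume = 375.0 × 0.2068 = 77.55 mL.
Additional alveolar pressure from trapping ≈ V_trapped / C = 77.55 / 35.047 = 2.213 cmH2O.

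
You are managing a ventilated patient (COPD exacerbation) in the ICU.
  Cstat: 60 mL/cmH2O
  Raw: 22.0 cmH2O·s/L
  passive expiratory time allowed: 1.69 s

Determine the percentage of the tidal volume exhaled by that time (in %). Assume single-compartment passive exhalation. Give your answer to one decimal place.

72.2

τ = R × C = 22.0 × 60 mL/cmH2O = 22.0 × 0.060 L/cmH2O = 1.32 s.
Passive exhalation: V(t)/V₀ = e^(−t/τ) = e^(−1.69/1.32) = 0.278.
Fraction exhaled = 1 − 0.278 = 0.722 → 72.2%.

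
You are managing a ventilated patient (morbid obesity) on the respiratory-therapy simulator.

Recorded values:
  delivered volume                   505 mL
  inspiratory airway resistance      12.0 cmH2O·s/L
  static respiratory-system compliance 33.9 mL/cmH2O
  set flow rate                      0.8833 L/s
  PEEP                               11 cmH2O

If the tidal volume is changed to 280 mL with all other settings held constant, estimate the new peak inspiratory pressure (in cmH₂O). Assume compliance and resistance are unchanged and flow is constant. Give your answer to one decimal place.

PIP = Vt/C + R·V̇ + PEEP (constant-flow equation of motion).
Only the elastic term changes: ΔPIP = ΔVt / C = (280 − 505) / 33.9 = -6.637 cmH2O.
Original PIP = 505/33.9 + 12.0×0.8833 + 11 = 36.496 cmH2O; new PIP = 36.496 + (-6.637) = 29.859 cmH2O.

29.9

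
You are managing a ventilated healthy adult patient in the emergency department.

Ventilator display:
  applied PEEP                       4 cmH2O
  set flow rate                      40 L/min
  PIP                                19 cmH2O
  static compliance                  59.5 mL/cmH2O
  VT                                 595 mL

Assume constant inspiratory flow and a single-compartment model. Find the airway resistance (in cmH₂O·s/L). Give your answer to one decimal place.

7.5

Flow: 40 L/min ÷ 60 = 0.6667 L/s.
Equation of motion (constant flow): PIP = Vt/C + R·V̇ + PEEP.
R·V̇ = PIP − Vt/C − PEEP = 19 − 595/59.5 − 4 = 19 − 10.0 − 4 = 5.0 cmH2O.
R = 5.0 / 0.6667 = 7.5 cmH2O·s/L.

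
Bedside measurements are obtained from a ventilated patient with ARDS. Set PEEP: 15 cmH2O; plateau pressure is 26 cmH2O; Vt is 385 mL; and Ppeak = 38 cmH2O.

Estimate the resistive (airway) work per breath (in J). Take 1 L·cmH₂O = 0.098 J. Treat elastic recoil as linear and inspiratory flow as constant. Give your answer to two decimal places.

0.45

With constant inspiratory flow the resistive pressure is constant at PIP − Pplat = 38 − 26 = 12.0 cmH2O, so resistive work = 12.0 × 0.385 = 4.62 L·cmH2O.
× 0.098 J/(L·cmH2O) → 0.4528 J.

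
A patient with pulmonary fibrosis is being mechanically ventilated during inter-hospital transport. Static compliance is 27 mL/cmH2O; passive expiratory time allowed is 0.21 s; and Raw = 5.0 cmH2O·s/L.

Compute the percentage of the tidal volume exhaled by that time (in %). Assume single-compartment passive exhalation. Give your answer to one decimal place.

78.9

τ = R × C = 5.0 × 27 mL/cmH2O = 5.0 × 0.027 L/cmH2O = 0.135 s.
Passive exhalation: V(t)/V₀ = e^(−t/τ) = e^(−0.21/0.135) = 0.2111.
Fraction exhaled = 1 − 0.2111 = 0.7889 → 78.89%.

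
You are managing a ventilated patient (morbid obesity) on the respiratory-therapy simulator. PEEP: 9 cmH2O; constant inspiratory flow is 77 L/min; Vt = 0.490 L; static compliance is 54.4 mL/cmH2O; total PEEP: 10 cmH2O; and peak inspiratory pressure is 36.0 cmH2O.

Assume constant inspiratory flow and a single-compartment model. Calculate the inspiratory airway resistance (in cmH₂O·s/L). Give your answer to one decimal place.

Flow: 77 L/min ÷ 60 = 1.2833 L/s.
Total PEEP = 10 cmH2O (set 9 + intrinsic 1); this is the baseline alveolar pressure.
Equation of motion (constant flow): PIP = Vt/C + R·V̇ + PEEP.
R·V̇ = PIP − Vt/C − PEEP = 36.0 − 490/54.4 − 10 = 36.0 − 9.007 − 10 = 16.993 cmH2O.
R = 16.993 / 1.2833 = 13.242 cmH2O·s/L.

13.2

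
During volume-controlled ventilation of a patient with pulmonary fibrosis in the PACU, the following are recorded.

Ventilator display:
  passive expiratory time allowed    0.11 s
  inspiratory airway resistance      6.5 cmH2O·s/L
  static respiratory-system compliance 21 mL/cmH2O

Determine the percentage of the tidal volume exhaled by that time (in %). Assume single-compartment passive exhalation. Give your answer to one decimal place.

55.3

τ = R × C = 6.5 × 21 mL/cmH2O = 6.5 × 0.021 L/cmH2O = 0.1365 s.
Passive exhalation: V(t)/V₀ = e^(−t/τ) = e^(−0.11/0.1365) = 0.4467.
Fraction exhaled = 1 − 0.4467 = 0.5533 → 55.33%.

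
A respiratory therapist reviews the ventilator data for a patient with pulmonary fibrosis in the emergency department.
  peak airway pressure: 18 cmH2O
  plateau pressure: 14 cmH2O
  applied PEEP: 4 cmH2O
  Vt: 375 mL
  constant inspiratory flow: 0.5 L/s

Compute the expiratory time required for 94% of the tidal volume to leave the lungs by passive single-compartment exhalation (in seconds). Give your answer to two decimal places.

0.84

R = (PIP − Pplat)/V̇ = (18 − 14) / 0.5 = 4.0/0.5 = 8.0 cmH2O·s/L.
C = Vt/(Pplat − PEEP) = 375.0 / (14 − 4) = 375.0/10.0 = 37.5 mL/cmH2O.
τ = R × C = 8.0 × 0.0375 L/cmH2O = 0.3 s.
t = −τ·ln(1 − 0.94) = −0.3·ln(0.06) = 0.844 s.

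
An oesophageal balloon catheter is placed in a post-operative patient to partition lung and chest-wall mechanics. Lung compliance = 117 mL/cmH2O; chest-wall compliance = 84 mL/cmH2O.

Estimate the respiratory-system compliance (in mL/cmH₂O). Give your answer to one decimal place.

Lung and chest wall are elastances in series: 1/Crs = 1/CL + 1/Ccw.
1/Crs = 1/117 + 1/84 = 0.02045.
Crs = 48.9 mL/cmH2O.

48.9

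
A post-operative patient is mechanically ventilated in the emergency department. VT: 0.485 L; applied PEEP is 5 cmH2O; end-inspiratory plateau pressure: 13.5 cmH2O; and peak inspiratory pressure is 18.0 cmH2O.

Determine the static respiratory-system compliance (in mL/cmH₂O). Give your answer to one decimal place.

57.1

Cstat = Vt / (Pplat − PEEP) = 485 / (13.5 − 5) = 485 / 8.5 = 57.059 mL/cmH2O.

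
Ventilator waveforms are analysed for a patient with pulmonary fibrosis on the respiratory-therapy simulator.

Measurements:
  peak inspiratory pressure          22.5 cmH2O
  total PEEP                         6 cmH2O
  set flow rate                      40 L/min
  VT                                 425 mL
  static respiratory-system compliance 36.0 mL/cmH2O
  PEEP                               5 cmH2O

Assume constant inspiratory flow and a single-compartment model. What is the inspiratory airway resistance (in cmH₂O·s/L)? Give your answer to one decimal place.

7.0

Flow: 40 L/min ÷ 60 = 0.6667 L/s.
Total PEEP = 6 cmH2O (set 5 + intrinsic 1); this is the baseline alveolar pressure.
Equation of motion (constant flow): PIP = Vt/C + R·V̇ + PEEP.
R·V̇ = PIP − Vt/C − PEEP = 22.5 − 425/36.0 − 6 = 22.5 − 11.806 − 6 = 4.694 cmH2O.
R = 4.694 / 0.6667 = 7.041 cmH2O·s/L.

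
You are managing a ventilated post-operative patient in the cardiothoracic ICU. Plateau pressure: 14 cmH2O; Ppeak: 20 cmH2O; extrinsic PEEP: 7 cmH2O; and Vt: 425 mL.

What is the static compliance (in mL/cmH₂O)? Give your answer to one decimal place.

60.7

Cstat = Vt / (Pplat − PEEP) = 425 / (14 − 7) = 425 / 7.0 = 60.714 mL/cmH2O.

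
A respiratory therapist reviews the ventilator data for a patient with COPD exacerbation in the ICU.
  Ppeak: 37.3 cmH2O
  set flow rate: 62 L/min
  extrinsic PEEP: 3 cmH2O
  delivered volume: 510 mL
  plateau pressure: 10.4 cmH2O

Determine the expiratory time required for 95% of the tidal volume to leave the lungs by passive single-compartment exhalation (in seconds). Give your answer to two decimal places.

Flow: 62 L/min ÷ 60 = 1.0333 L/s.
R = (PIP − Pplat)/V̇ = (37.3 − 10.4) / 1.0333 = 26.9/1.0333 = 26.033 cmH2O·s/L.
C = Vt/(Pplat − PEEP) = 510.0 / (10.4 − 3) = 510.0/7.4 = 68.919 mL/cmH2O.
τ = R × C = 26.033 × 0.06892 L/cmH2O = 1.794 s.
t = −τ·ln(1 − 0.95) = −1.794·ln(0.05) = 5.374 s.

5.37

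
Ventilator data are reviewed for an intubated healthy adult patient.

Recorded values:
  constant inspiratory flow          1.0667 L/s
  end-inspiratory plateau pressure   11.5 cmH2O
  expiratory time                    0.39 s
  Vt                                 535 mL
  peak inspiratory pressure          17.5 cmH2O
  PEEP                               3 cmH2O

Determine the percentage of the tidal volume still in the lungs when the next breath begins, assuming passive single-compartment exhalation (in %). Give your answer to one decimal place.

R = (PIP − Pplat)/V̇ = (17.5 − 11.5) / 1.0667 = 6.0/1.0667 = 5.625 cmH2O·s/L.
C = Vt/(Pplat − PEEP) = 535.0 / (11.5 − 3) = 535.0/8.5 = 62.941 mL/cmH2O.
τ = R × C = 5.625 × 0.06294 L/cmH2O = 0.354 s.
Fraction remaining at end-expiration = e^(−Te/τ) = e^(−0.39/0.354) = 0.3323 → 33.23%.

33.2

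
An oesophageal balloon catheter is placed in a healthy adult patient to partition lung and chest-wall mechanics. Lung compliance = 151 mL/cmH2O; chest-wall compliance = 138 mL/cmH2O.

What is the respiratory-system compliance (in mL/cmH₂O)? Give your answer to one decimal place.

Lung and chest wall are elastances in series: 1/Crs = 1/CL + 1/Ccw.
1/Crs = 1/151 + 1/138 = 0.01387.
Crs = 72.098 mL/cmH2O.

72.1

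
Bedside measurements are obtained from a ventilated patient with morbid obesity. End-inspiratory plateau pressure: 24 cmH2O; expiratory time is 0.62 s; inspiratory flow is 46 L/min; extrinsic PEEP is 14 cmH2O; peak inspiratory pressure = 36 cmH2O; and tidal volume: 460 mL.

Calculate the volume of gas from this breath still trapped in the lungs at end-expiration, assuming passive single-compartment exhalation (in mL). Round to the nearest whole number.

194

Flow: 46 L/min ÷ 60 = 0.7667 L/s.
R = (PIP − Pplat)/V̇ = (36 − 24) / 0.7667 = 12.0/0.7667 = 15.651 cmH2O·s/L.
C = Vt/(Pplat − PEEP) = 460.0 / (24 − 14) = 460.0/10.0 = 46.0 mL/cmH2O.
τ = R × C = 15.651 × 0.046 L/cmH2O = 0.7199 s.
Fraction remaining = e^(−Te/τ) = e^(−0.62/0.7199) = 0.4226.
Trapped volume = 460.0 × 0.4226 = 194.4 mL.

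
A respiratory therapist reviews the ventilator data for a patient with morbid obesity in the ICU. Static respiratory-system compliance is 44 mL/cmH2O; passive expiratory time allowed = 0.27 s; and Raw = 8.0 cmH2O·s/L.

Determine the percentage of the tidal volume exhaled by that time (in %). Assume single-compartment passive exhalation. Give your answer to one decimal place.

τ = R × C = 8.0 × 44 mL/cmH2O = 8.0 × 0.044 L/cmH2O = 0.352 s.
Passive exhalation: V(t)/V₀ = e^(−t/τ) = e^(−0.27/0.352) = 0.4644.
Fraction exhaled = 1 − 0.4644 = 0.5356 → 53.56%.

53.6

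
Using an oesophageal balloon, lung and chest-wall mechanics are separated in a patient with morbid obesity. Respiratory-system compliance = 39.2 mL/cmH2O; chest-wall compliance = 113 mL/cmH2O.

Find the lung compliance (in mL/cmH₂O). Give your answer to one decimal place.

60.0

1/CL = 1/Crs − 1/Ccw.
1/CL = 1/39.2 − 1/113 = 0.01666.
CL = 60.024 mL/cmH2O.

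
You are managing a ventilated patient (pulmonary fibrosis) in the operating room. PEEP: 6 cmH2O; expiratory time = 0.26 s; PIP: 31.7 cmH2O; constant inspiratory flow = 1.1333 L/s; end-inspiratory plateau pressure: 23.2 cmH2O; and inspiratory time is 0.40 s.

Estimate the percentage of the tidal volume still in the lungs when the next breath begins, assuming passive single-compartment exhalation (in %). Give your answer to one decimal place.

26.8

Vt = flow × Ti = 1.1333 L/s × 0.40 s × 1000 mL/L = 453.32 mL.
R = (PIP − Pplat)/V̇ = (31.7 − 23.2) / 1.1333 = 8.5/1.1333 = 7.5 cmH2O·s/L.
C = Vt/(Pplat − PEEP) = 453.32 / (23.2 − 6) = 453.32/17.2 = 26.356 mL/cmH2O.
τ = R × C = 7.5 × 0.02636 L/cmH2O = 0.1977 s.
Fraction remaining at end-expiration = e^(−Te/τ) = e^(−0.26/0.1977) = 0.2684 → 26.84%.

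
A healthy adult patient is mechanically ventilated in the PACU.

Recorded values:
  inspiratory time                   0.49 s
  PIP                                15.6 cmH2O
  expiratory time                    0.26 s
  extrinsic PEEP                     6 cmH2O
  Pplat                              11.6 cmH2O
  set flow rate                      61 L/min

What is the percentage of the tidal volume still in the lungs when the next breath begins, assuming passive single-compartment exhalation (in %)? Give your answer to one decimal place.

Flow: 61 L/min ÷ 60 = 1.0167 L/s.
Vt = flow × Ti = 1.0167 L/s × 0.49 s × 1000 mL/L = 498.18 mL.
R = (PIP − Pplat)/V̇ = (15.6 − 11.6) / 1.0167 = 4.0/1.0167 = 3.934 cmH2O·s/L.
C = Vt/(Pplat − PEEP) = 498.18 / (11.6 − 6) = 498.18/5.6 = 88.961 mL/cmH2O.
τ = R × C = 3.934 × 0.08896 L/cmH2O = 0.35 s.
Fraction remaining at end-expiration = e^(−Te/τ) = e^(−0.26/0.35) = 0.4758 → 47.58%.

47.6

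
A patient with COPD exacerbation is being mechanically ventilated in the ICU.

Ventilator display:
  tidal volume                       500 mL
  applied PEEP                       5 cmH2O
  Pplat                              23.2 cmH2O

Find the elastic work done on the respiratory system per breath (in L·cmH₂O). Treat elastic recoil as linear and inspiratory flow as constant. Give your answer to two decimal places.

4.55

Elastic work ≈ ½ × (Pplat − PEEP) × Vt = 0.5 × (23.2 − 5) × 0.500 L = 0.5 × 18.2 × 0.500 = 4.55 L·cmH2O.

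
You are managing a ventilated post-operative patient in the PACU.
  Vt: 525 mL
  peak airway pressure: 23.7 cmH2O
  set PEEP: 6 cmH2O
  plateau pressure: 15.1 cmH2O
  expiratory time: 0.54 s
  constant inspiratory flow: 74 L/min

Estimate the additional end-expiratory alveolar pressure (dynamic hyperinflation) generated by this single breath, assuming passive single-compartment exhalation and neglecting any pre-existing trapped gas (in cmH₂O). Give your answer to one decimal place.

Flow: 74 L/min ÷ 60 = 1.2333 L/s.
R = (PIP − Pplat)/V̇ = (23.7 − 15.1) / 1.2333 = 8.6/1.2333 = 6.973 cmH2O·s/L.
C = Vt/(Pplat − PEEP) = 525.0 / (15.1 − 6) = 525.0/9.1 = 57.692 mL/cmH2O.
τ = R × C = 6.973 × 0.05769 L/cmH2O = 0.4023 s.
Fraction remaining = e^(−Te/τ) = e^(−0.54/0.4023) = 0.2612; trapped volume = 525.0 × 0.2612 = 137.13 mL.
Additional alveolar pressure from trapping ≈ V_trapped / C = 137.13 / 57.692 = 2.377 cmH2O.

2.4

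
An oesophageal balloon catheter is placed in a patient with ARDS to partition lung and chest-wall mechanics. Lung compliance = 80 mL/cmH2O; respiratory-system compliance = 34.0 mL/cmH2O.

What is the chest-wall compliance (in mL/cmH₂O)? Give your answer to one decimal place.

59.1

1/Ccw = 1/Crs − 1/CL.
1/Ccw = 1/34.0 − 1/80 = 0.01691.
Ccw = 59.137 mL/cmH2O.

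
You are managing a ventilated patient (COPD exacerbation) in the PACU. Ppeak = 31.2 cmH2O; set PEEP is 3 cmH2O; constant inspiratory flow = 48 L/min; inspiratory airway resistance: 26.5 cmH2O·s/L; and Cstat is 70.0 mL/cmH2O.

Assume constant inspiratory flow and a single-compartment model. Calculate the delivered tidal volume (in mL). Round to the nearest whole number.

Flow: 48 L/min ÷ 60 = 0.8 L/s.
Equation of motion (constant flow): PIP = Vt/C + R·V̇ + PEEP.
Vt/C = PIP − R·V̇ − PEEP = 31.2 − 21.2 − 3 = 7.0 cmH2O.
Vt = C × 7.0 = 70.0 × 7.0 = 490.0 mL.

490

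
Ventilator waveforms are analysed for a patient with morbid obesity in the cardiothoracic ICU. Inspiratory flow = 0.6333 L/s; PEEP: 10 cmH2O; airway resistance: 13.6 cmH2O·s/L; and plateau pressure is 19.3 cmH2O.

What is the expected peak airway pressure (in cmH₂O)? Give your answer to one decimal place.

27.9

PIP = Pplat + Raw × flow = 19.3 + 13.6 × 0.6333 = 19.3 + 8.613 = 27.913 cmH2O.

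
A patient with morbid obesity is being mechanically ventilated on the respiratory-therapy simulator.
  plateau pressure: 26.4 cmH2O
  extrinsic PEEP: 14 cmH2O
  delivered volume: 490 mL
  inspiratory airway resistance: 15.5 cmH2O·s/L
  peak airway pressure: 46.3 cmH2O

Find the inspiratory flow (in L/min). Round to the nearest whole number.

77

flow = (PIP − Pplat) / Raw = (46.3 − 26.4) / 15.5 = 1.284 L/s × 60 = 77.04 L/min.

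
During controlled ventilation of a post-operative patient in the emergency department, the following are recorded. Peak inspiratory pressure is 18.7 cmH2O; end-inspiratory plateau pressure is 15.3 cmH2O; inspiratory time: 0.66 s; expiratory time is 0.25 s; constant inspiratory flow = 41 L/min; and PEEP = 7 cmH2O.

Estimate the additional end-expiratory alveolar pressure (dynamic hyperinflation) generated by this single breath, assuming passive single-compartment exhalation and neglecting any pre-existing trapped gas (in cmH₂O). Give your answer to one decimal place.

3.3

Flow: 41 L/min ÷ 60 = 0.6833 L/s.
Vt = flow × Ti = 0.6833 L/s × 0.66 s × 1000 mL/L = 450.98 mL.
R = (PIP − Pplat)/V̇ = (18.7 − 15.3) / 0.6833 = 3.4/0.6833 = 4.976 cmH2O·s/L.
C = Vt/(Pplat − PEEP) = 450.98 / (15.3 − 7) = 450.98/8.3 = 54.335 mL/cmH2O.
τ = R × C = 4.976 × 0.05434 L/cmH2O = 0.2704 s.
Fraction remaining = e^(−Te/τ) = e^(−0.25/0.2704) = 0.3967; trapped volume = 450.98 × 0.3967 = 178.9 mL.
Additional alveolar pressure from trapping ≈ V_trapped / C = 178.9 / 54.335 = 3.293 cmH2O.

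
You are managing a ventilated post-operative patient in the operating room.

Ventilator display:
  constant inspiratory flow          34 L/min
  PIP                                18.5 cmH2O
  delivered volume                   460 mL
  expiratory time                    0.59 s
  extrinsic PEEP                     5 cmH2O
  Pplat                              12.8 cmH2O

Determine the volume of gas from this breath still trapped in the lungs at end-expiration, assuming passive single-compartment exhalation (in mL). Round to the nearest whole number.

170

Flow: 34 L/min ÷ 60 = 0.5667 L/s.
R = (PIP − Pplat)/V̇ = (18.5 − 12.8) / 0.5667 = 5.7/0.5667 = 10.058 cmH2O·s/L.
C = Vt/(Pplat − PEEP) = 460.0 / (12.8 − 5) = 460.0/7.8 = 58.974 mL/cmH2O.
τ = R × C = 10.058 × 0.05897 L/cmH2O = 0.5931 s.
Fraction remaining = e^(−Te/τ) = e^(−0.59/0.5931) = 0.3698.
Trapped volume = 460.0 × 0.3698 = 170.11 mL.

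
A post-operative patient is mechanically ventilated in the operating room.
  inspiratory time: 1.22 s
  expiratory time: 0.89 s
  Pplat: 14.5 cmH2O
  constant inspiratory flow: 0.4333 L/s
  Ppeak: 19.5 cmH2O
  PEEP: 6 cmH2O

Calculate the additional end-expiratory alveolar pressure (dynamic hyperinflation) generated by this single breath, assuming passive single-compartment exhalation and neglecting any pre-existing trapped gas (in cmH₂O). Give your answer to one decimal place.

Vt = flow × Ti = 0.4333 L/s × 1.22 s × 1000 mL/L = 528.63 mL.
R = (PIP − Pplat)/V̇ = (19.5 − 14.5) / 0.4333 = 5.0/0.4333 = 11.539 cmH2O·s/L.
C = Vt/(Pplat − PEEP) = 528.63 / (14.5 − 6) = 528.63/8.5 = 62.192 mL/cmH2O.
τ = R × C = 11.539 × 0.06219 L/cmH2O = 0.7176 s.
Fraction remaining = e^(−Te/τ) = e^(−0.89/0.7176) = 0.2893; trapped volume = 528.63 × 0.2893 = 152.93 mL.
Additional alveolar pressure from trapping ≈ V_trapped / C = 152.93 / 62.192 = 2.459 cmH2O.

2.5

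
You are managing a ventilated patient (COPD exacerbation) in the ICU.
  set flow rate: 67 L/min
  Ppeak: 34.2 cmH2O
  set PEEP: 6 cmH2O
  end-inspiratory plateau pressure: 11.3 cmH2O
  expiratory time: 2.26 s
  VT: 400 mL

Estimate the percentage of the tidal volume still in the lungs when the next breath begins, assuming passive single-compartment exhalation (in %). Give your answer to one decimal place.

Flow: 67 L/min ÷ 60 = 1.1167 L/s.
R = (PIP − Pplat)/V̇ = (34.2 − 11.3) / 1.1167 = 22.9/1.1167 = 20.507 cmH2O·s/L.
C = Vt/(Pplat − PEEP) = 400.0 / (11.3 − 6) = 400.0/5.3 = 75.472 mL/cmH2O.
τ = R × C = 20.507 × 0.07547 L/cmH2O = 1.548 s.
Fraction remaining at end-expiration = e^(−Te/τ) = e^(−2.26/1.548) = 0.2322 → 23.22%.

23.2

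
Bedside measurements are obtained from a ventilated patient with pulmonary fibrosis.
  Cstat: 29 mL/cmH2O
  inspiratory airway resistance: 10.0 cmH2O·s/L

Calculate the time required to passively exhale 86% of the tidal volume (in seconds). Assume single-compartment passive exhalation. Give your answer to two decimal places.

τ = R × C = 10.0 × 29 mL/cmH2O = 10.0 × 0.029 L/cmH2O = 0.29 s.
Exhaled fraction f = 1 − e^(−t/τ) → t = −τ·ln(1 − f) = −0.29·ln(0.14) = 0.5702 s.

0.57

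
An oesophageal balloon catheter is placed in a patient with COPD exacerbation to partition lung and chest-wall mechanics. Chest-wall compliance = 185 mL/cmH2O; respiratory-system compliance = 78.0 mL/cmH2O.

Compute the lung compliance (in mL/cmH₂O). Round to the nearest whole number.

1/CL = 1/Crs − 1/Ccw.
1/CL = 1/78.0 − 1/185 = 0.007415.
CL = 134.86 mL/cmH2O.

135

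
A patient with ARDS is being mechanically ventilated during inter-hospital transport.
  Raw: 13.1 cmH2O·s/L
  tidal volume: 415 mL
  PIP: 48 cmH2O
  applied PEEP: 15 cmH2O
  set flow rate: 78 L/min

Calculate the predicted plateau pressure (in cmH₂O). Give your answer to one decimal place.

Flow: 78 L/min ÷ 60 = 1.3 L/s.
Pplat = PIP − Raw × flow = 48 − 13.1 × 1.3 = 48 − 17.03 = 30.97 cmH2O.

31.0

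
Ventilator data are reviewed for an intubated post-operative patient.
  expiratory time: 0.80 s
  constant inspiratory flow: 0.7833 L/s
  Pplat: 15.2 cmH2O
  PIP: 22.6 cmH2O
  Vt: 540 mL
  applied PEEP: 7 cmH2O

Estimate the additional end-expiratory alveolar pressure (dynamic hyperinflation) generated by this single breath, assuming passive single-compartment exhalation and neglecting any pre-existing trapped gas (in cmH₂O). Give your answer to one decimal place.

2.3

R = (PIP − Pplat)/V̇ = (22.6 − 15.2) / 0.7833 = 7.4/0.7833 = 9.447 cmH2O·s/L.
C = Vt/(Pplat − PEEP) = 540.0 / (15.2 − 7) = 540.0/8.2 = 65.854 mL/cmH2O.
τ = R × C = 9.447 × 0.06585 L/cmH2O = 0.6221 s.
Fraction remaining = e^(−Te/τ) = e^(−0.80/0.6221) = 0.2764; trapped volume = 540.0 × 0.2764 = 149.26 mL.
Additional alveolar pressure from trapping ≈ V_trapped / C = 149.26 / 65.854 = 2.267 cmH2O.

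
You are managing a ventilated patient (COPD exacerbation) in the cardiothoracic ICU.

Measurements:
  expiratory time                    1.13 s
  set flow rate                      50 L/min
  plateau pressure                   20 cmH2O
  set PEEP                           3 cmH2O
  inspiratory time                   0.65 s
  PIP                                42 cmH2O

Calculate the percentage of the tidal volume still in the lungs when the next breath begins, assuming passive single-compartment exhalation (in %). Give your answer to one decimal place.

Flow: 50 L/min ÷ 60 = 0.8333 L/s.
Vt = flow × Ti = 0.8333 L/s × 0.65 s × 1000 mL/L = 541.65 mL.
R = (PIP − Pplat)/V̇ = (42 − 20) / 0.8333 = 22.0/0.8333 = 26.401 cmH2O·s/L.
C = Vt/(Pplat − PEEP) = 541.65 / (20 − 3) = 541.65/17.0 = 31.862 mL/cmH2O.
τ = R × C = 26.401 × 0.03186 L/cmH2O = 0.8411 s.
Fraction remaining at end-expiration = e^(−Te/τ) = e^(−1.13/0.8411) = 0.2609 → 26.09%.

26.1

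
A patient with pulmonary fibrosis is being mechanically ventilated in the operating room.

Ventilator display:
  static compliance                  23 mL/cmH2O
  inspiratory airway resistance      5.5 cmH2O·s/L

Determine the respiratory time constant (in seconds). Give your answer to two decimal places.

τ = R × C = 5.5 × 23 mL/cmH2O = 5.5 × 0.023 L/cmH2O = 0.1265 s.

0.13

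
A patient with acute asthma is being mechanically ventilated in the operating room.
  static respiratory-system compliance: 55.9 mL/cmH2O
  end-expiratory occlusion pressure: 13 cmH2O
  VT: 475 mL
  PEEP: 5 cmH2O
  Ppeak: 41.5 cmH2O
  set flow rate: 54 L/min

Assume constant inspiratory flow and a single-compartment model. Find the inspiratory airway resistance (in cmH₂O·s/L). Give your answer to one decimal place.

Flow: 54 L/min ÷ 60 = 0.9 L/s.
Total PEEP = 13 cmH2O (set 5 + intrinsic 8); this is the baseline alveolar pressure.
Equation of motion (constant flow): PIP = Vt/C + R·V̇ + PEEP.
R·V̇ = PIP − Vt/C − PEEP = 41.5 − 475/55.9 − 13 = 41.5 − 8.497 − 13 = 20.003 cmH2O.
R = 20.003 / 0.9 = 22.226 cmH2O·s/L.

22.2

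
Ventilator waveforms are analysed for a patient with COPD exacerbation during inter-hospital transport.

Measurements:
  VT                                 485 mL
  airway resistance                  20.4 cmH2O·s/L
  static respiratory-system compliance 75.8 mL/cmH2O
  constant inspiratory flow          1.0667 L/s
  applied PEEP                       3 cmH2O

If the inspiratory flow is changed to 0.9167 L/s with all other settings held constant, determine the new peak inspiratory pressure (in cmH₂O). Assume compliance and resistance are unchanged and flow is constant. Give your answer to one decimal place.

28.1

PIP = Vt/C + R·V̇ + PEEP (constant-flow equation of motion).
Only the resistive term changes: ΔPIP = R × ΔV̇ = 20.4 × (0.9167 − 1.0667) = 20.4 × -0.15 = -3.06 cmH2O.
Original PIP = 485/75.8 + 20.4×1.0667 + 3 = 31.159 cmH2O; new PIP = 31.159 + (-3.06) = 28.099 cmH2O.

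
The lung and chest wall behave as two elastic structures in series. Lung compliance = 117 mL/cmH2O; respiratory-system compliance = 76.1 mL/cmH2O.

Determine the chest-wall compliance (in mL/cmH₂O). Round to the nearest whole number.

1/Ccw = 1/Crs − 1/CL.
1/Ccw = 1/76.1 − 1/117 = 0.004594.
Ccw = 217.68 mL/cmH2O.

218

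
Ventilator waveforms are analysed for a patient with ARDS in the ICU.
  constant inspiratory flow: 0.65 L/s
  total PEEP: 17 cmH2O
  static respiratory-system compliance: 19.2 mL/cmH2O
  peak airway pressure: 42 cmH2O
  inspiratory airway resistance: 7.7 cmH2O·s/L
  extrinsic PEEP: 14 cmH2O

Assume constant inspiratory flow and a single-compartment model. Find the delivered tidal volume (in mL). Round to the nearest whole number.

Total PEEP = 17 cmH2O (set 14 + intrinsic 3); this is the baseline alveolar pressure.
Equation of motion (constant flow): PIP = Vt/C + R·V̇ + PEEP.
Vt/C = PIP − R·V̇ − PEEP = 42 − 5.005 − 17 = 19.995 cmH2O.
Vt = C × 19.995 = 19.2 × 19.995 = 383.9 mL.

384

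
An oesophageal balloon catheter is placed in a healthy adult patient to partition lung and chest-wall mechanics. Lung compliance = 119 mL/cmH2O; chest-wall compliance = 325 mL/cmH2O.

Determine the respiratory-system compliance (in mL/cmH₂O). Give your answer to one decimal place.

Lung and chest wall are elastances in series: 1/Crs = 1/CL + 1/Ccw.
1/Crs = 1/119 + 1/325 = 0.01148.
Crs = 87.108 mL/cmH2O.

87.1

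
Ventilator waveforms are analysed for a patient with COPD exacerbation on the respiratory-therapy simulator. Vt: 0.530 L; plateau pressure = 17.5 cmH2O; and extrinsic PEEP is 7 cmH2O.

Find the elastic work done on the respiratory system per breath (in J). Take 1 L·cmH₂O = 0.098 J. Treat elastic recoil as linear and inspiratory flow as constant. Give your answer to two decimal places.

0.27

Elastic work ≈ ½ × (Pplat − PEEP) × Vt = 0.5 × (17.5 − 7) × 0.530 L = 0.5 × 10.5 × 0.530 = 2.783 L·cmH2O.
× 0.098 J/(L·cmH2O) → 0.2727 J.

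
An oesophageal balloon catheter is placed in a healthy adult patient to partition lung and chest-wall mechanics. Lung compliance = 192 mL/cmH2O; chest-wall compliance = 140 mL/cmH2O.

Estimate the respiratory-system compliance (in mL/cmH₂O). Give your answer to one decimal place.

81.0

Lung and chest wall are elastances in series: 1/Crs = 1/CL + 1/Ccw.
1/Crs = 1/192 + 1/140 = 0.01235.
Crs = 80.972 mL/cmH2O.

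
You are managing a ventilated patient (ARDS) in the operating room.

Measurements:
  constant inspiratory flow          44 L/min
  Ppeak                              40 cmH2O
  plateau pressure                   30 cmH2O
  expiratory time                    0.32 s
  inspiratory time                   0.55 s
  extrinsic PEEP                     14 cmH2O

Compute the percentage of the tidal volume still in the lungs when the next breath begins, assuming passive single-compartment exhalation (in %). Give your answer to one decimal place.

39.4

Flow: 44 L/min ÷ 60 = 0.7333 L/s.
Vt = flow × Ti = 0.7333 L/s × 0.55 s × 1000 mL/L = 403.32 mL.
R = (PIP − Pplat)/V̇ = (40 − 30) / 0.7333 = 10.0/0.7333 = 13.637 cmH2O·s/L.
C = Vt/(Pplat − PEEP) = 403.32 / (30 − 14) = 403.32/16.0 = 25.208 mL/cmH2O.
τ = R × C = 13.637 × 0.02521 L/cmH2O = 0.3438 s.
Fraction remaining at end-expiration = e^(−Te/τ) = e^(−0.32/0.3438) = 0.3942 → 39.42%.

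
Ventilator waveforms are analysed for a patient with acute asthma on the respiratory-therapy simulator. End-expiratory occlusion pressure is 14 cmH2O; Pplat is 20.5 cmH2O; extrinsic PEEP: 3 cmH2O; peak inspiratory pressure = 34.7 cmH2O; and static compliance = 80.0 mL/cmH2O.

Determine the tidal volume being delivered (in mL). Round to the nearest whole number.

520

End-expiratory occlusion gives total PEEP = 14 cmH2O (intrinsic PEEP = 14 − 3 = 11). Use total PEEP for the elastic gradient.
Vt = Cstat × (Pplat − PEEPtotal) = 80.0 × (20.5 − 14) = 80.0 × 6.5 = 520.0 mL.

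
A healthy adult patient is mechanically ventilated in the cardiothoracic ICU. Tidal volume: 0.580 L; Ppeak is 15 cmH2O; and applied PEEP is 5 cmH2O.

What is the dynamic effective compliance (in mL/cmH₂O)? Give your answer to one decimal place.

Dynamic compliance = Vt / (PIP − PEEP) = 580 / (15 − 5) = 580 / 10.0 = 58.0 mL/cmH2O.

58.0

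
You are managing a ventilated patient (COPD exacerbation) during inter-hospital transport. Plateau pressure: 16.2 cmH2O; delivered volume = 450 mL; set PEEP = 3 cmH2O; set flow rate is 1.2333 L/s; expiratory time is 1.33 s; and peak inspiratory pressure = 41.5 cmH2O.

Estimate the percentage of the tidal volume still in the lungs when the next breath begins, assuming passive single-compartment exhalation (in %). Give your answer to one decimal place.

R = (PIP − Pplat)/V̇ = (41.5 − 16.2) / 1.2333 = 25.3/1.2333 = 20.514 cmH2O·s/L.
C = Vt/(Pplat − PEEP) = 450.0 / (16.2 − 3) = 450.0/13.2 = 34.091 mL/cmH2O.
τ = R × C = 20.514 × 0.03409 L/cmH2O = 0.6993 s.
Fraction remaining at end-expiration = e^(−Te/τ) = e^(−1.33/0.6993) = 0.1493 → 14.93%.

14.9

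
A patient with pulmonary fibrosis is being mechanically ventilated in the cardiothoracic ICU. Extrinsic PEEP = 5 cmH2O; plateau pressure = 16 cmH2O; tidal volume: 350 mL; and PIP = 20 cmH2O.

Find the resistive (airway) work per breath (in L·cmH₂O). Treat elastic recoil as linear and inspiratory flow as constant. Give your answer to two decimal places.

1.40

With constant inspiratory flow the resistive pressure is constant at PIP − Pplat = 20 − 16 = 4.0 cmH2O, so resistive work = 4.0 × 0.350 = 1.4 L·cmH2O.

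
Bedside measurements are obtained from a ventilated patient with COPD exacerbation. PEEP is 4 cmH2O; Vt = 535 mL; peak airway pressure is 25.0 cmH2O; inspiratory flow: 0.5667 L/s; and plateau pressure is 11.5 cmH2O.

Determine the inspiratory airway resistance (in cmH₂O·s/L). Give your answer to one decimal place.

Raw = (PIP − Pplat) / flow = (25.0 − 11.5) / 0.5667 = 13.5 / 0.5667 = 23.822 cmH2O·s/L.

23.8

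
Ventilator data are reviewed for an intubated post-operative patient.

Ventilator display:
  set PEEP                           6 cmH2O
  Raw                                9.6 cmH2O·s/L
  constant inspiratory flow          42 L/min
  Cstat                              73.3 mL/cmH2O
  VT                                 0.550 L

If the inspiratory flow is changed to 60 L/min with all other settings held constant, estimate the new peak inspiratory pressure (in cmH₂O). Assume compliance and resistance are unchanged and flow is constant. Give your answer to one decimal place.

Flow: 42 L/min ÷ 60 = 0.7 L/s.
New flow: 60 L/min ÷ 60 = 1 L/s.
PIP = Vt/C + R·V̇ + PEEP (constant-flow equation of motion).
Only the resistive term changes: ΔPIP = R × ΔV̇ = 9.6 × (1 − 0.7) = 9.6 × 0.3 = 2.88 cmH2O.
Original PIP = 550/73.3 + 9.6×0.7 + 6 = 20.223 cmH2O; new PIP = 20.223 + (2.88) = 23.103 cmH2O.

23.1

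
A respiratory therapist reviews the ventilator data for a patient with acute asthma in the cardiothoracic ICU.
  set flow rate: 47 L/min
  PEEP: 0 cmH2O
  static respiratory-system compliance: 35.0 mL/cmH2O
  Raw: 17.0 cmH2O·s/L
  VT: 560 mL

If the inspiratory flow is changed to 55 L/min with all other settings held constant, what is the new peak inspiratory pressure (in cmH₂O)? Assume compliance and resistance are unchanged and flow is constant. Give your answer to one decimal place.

31.6

Flow: 47 L/min ÷ 60 = 0.7833 L/s.
New flow: 55 L/min ÷ 60 = 0.9167 L/s.
PIP = Vt/C + R·V̇ + PEEP (constant-flow equation of motion).
Only the resistive term changes: ΔPIP = R × ΔV̇ = 17.0 × (0.9167 − 0.7833) = 17.0 × 0.1334 = 2.268 cmH2O.
Original PIP = 560/35.0 + 17.0×0.7833 + 0 = 29.316 cmH2O; new PIP = 29.316 + (2.268) = 31.584 cmH2O.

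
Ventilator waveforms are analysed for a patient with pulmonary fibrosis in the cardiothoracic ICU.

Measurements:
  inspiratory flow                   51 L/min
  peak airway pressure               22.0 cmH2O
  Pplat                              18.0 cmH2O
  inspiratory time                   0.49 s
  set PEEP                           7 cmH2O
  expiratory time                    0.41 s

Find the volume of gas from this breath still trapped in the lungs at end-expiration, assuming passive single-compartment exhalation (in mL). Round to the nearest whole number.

Flow: 51 L/min ÷ 60 = 0.85 L/s.
Vt = flow × Ti = 0.85 L/s × 0.49 s × 1000 mL/L = 416.5 mL.
R = (PIP − Pplat)/V̇ = (22.0 − 18.0) / 0.85 = 4.0/0.85 = 4.706 cmH2O·s/L.
C = Vt/(Pplat − PEEP) = 416.5 / (18.0 − 7) = 416.5/11.0 = 37.864 mL/cmH2O.
τ = R × C = 4.706 × 0.03786 L/cmH2O = 0.1782 s.
Fraction remaining = e^(−Te/τ) = e^(−0.41/0.1782) = 0.1002.
Trapped volume = 416.5 × 0.1002 = 41.733 mL.

42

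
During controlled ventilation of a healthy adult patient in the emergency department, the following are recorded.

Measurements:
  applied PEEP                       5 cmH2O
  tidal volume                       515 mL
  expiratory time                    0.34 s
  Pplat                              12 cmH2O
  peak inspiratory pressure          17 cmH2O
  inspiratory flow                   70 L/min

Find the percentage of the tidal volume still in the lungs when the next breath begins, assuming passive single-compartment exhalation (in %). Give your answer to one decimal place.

34.0

Flow: 70 L/min ÷ 60 = 1.1667 L/s.
R = (PIP − Pplat)/V̇ = (17 − 12) / 1.1667 = 5.0/1.1667 = 4.286 cmH2O·s/L.
C = Vt/(Pplat − PEEP) = 515.0 / (12 − 5) = 515.0/7.0 = 73.571 mL/cmH2O.
τ = R × C = 4.286 × 0.07357 L/cmH2O = 0.3153 s.
Fraction remaining at end-expiration = e^(−Te/τ) = e^(−0.34/0.3153) = 0.3402 → 34.02%.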